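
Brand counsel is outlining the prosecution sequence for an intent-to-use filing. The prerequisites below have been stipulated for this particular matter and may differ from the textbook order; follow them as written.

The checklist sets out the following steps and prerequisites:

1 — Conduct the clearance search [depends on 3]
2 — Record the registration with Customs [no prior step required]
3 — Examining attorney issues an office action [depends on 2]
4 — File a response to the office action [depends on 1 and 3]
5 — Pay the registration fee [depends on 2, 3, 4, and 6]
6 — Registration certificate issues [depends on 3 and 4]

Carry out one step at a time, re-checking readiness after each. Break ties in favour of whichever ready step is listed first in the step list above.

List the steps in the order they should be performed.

2, 3, 1, 4, 6, 5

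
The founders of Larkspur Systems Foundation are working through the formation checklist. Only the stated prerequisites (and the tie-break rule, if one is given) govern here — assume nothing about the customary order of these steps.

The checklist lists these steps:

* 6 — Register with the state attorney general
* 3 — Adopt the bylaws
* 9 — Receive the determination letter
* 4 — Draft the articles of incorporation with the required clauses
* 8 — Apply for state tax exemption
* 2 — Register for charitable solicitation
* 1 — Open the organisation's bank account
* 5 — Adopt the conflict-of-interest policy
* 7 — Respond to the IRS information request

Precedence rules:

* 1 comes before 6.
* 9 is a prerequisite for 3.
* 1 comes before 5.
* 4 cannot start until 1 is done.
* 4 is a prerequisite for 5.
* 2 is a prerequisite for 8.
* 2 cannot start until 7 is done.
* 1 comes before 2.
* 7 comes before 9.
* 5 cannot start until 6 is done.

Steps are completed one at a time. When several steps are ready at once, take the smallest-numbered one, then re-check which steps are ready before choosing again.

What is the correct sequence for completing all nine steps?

1, 4, 6, 5, 7, 2, 8, 9, 3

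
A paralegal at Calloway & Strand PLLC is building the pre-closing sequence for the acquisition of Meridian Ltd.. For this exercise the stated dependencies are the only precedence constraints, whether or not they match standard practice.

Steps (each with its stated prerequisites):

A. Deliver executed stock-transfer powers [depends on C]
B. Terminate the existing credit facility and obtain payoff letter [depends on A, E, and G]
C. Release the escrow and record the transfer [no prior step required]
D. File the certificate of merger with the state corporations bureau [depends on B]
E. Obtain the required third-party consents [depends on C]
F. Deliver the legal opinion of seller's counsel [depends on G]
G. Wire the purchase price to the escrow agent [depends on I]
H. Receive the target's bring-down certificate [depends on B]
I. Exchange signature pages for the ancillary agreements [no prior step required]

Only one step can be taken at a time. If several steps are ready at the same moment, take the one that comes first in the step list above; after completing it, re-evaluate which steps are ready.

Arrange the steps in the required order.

Nothing is required for C and I. C is listed earlier → C first.
Ready: A, E and I. A is listed earlier → A.
Now E and I have their prerequisites met. E is listed earlier, so E next.
That leaves I as the only ready step → I.
G needed I, now all done → G.
B and F are both available; B is listed earlier → B.
Now D, F and H have their prerequisites met. D is listed earlier, so D next.
Ready: F and H. F is listed earlier → F.
H needed B, now all done → H.

C → A → E → I → G → B → D → F → H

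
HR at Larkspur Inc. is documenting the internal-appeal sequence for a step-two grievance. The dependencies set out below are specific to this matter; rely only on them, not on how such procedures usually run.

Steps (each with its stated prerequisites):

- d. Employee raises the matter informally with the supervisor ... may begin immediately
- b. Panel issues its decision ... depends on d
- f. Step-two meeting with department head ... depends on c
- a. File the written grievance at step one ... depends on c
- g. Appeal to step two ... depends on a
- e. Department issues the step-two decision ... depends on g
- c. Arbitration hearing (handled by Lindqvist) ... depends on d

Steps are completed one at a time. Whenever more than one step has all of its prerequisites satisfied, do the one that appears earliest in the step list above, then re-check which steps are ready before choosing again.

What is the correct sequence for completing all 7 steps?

d, b, c, f, a, g, e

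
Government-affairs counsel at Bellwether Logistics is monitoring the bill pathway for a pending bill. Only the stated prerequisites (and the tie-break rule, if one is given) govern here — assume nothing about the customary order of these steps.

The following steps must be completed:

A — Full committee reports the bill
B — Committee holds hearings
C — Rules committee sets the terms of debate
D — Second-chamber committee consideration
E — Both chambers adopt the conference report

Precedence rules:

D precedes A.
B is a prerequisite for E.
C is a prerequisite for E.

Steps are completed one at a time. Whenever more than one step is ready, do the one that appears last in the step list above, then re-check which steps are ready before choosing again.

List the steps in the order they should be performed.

Nothing is required for D, C and B. D is listed later → D first.
A now also ready, so the ready set is {C, B, A}; C is listed later → C.
Ready: B and A. B is listed later → B.
Ready: E and A. E is listed later → E.
A needed D, now all done → A.

D C B E A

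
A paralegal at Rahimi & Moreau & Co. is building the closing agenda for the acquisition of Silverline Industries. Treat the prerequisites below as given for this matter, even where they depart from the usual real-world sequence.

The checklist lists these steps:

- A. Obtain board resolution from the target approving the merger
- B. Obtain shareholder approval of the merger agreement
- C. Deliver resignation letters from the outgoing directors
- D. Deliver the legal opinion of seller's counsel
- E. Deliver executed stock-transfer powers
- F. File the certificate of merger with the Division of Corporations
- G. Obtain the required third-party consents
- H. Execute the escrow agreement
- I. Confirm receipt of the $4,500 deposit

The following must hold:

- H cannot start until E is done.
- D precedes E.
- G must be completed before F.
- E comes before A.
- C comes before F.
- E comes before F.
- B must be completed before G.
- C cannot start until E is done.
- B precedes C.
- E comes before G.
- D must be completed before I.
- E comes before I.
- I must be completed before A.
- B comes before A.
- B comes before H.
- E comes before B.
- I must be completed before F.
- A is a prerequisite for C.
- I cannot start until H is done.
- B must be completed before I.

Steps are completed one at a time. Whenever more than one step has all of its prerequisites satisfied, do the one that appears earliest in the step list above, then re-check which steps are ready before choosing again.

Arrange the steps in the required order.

D → E → B → G → H → I → A → C → F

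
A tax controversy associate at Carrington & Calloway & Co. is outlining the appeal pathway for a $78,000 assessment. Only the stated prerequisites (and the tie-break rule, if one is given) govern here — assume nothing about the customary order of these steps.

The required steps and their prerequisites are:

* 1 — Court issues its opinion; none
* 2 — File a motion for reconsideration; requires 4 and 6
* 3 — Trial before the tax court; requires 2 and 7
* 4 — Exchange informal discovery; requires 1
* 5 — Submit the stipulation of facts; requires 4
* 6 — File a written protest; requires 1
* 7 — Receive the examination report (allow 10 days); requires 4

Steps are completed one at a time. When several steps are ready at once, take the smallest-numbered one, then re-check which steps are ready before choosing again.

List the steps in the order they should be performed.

Only 1 has no prerequisites, so it is first.
4 and 6 are both available; 4 has the earlier label → 4.
5, 6 and 7 are all available; 5 has the earlier label → 5.
Now 6 and 7 have their prerequisites met. 6 has the earlier label, so 6 next.
2 now also ready, so the ready set is {2, 7}; 2 has the earlier label → 2.
7 needed 4, now all done → 7.
3 needed 2 and 7, now all done → 3.

1, 4, 5, 6, 2, 7, 3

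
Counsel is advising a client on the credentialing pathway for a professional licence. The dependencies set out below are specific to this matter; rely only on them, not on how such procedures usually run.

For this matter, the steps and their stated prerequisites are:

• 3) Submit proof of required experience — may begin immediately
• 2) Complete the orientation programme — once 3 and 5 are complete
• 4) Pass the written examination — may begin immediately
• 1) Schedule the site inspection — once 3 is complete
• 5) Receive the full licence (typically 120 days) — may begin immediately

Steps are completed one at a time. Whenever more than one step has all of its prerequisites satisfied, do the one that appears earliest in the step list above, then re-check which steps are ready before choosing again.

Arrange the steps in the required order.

3, 4, 1, 5, 2

3, 4 and 5 have no prerequisites; 3 is listed earlier, so 3 is first.
4, 1 and 5 are all available; 4 is listed earlier → 4.
1 and 5 are both available; 1 is listed earlier → 1.
5 is the only step now ready → 5.
2 needed 3 and 5, now all done → 2.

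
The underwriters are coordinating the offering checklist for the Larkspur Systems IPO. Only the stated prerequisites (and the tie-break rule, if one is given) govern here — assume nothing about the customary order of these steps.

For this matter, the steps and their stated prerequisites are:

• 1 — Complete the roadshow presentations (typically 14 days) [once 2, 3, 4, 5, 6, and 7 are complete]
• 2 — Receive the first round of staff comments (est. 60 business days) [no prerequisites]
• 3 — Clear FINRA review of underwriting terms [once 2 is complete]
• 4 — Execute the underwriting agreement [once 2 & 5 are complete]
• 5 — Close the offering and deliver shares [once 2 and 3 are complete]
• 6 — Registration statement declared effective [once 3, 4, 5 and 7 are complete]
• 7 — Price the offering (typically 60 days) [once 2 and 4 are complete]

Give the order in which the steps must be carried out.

2 3 5 4 7 6 1

Only 2 has no prerequisites, so it is first.
Next only 3 has its prerequisites met → 3.
5 is the only step now ready → 5.
4 is the only step now ready → 4.
7 is the only step now ready → 7.
6 needed 3, 4, 5 and 7, now all done → 6.
That leaves 1 as the only ready step → 1.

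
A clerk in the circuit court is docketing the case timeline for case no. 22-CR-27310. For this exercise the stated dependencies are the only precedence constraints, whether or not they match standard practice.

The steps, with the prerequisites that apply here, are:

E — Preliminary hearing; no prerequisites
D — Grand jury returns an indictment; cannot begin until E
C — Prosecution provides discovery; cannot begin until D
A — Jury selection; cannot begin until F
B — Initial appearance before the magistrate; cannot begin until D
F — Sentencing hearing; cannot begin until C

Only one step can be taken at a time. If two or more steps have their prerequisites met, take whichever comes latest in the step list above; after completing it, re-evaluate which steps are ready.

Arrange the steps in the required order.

E D B C F A

Only E has no prerequisites, so it is first.
Next only D has its prerequisites met → D.
Ready: B and C. B is listed later → B.
C is the only step now ready → C.
F is the only step now ready → F.
A is the only step now ready → A.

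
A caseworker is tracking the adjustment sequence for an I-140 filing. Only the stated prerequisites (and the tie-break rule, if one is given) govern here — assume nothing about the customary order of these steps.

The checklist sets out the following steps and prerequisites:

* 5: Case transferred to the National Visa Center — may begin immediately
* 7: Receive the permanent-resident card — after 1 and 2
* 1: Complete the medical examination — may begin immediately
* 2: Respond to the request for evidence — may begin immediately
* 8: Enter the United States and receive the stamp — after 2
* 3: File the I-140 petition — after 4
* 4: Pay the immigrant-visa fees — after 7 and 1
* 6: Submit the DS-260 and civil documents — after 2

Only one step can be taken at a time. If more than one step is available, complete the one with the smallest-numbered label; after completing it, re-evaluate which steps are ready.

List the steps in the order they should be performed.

Nothing is required for 1, 2 and 5. 1 has the earlier label → 1 first.
2 and 5 are both available; 2 has the earlier label → 2.
6, 7 and 8 now also ready, so the ready set is {5, 6, 7, 8}; 5 has the earlier label → 5.
Now 6, 7 and 8 have their prerequisites met. 6 has the earlier label, so 6 next.
7 and 8 are both available; 7 has the earlier label → 7.
Now 4 and 8 have their prerequisites met. 4 has the earlier label, so 4 next.
3 now also ready, so the ready set is {3, 8}; 3 has the earlier label → 3.
Next only 8 has its prerequisites met → 8.

1, 2, 5, 6, 7, 4, 3, 8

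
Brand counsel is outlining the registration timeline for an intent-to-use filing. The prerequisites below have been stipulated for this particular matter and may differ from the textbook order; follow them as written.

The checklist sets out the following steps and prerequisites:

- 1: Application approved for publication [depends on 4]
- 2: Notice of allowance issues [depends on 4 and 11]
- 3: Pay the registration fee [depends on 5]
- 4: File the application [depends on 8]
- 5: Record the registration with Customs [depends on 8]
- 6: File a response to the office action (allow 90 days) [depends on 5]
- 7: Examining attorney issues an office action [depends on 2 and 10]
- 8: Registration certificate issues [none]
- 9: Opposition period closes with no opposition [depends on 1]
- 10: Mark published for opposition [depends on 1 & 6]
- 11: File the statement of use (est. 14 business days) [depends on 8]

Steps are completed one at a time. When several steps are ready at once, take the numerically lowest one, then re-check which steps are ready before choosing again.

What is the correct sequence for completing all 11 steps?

8, 4, 1, 5, 3, 6, 9, 10, 11, 2, 7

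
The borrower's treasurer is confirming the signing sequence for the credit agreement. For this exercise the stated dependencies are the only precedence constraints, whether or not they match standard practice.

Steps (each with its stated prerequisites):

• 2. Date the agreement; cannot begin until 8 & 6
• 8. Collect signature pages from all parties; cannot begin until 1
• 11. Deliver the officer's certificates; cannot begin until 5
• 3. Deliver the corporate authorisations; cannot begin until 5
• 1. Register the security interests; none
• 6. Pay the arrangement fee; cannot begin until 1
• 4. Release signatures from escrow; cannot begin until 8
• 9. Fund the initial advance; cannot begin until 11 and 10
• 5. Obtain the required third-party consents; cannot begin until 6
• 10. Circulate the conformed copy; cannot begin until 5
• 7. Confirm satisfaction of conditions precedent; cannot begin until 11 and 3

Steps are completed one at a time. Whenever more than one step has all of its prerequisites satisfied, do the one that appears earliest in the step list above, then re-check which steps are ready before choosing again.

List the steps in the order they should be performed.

Only 1 has no prerequisites, so it is first.
8 and 6 are both available; 8 is listed earlier → 8.
4 now also ready, so the ready set is {6, 4}; 6 is listed earlier → 6.
Now 2, 4 and 5 have their prerequisites met. 2 is listed earlier, so 2 next.
Ready: 4 and 5. 4 is listed earlier → 4.
Next only 5 has its prerequisites met → 5.
Ready: 11, 3 and 10. 11 is listed earlier → 11.
3 and 10 are both available; 3 is listed earlier → 3.
Now 10 and 7 have their prerequisites met. 10 is listed earlier, so 10 next.
9 now also ready, so the ready set is {9, 7}; 9 is listed earlier → 9.
Next only 7 has its prerequisites met → 7.

1 → 8 → 6 → 2 → 4 → 5 → 11 → 3 → 10 → 9 → 7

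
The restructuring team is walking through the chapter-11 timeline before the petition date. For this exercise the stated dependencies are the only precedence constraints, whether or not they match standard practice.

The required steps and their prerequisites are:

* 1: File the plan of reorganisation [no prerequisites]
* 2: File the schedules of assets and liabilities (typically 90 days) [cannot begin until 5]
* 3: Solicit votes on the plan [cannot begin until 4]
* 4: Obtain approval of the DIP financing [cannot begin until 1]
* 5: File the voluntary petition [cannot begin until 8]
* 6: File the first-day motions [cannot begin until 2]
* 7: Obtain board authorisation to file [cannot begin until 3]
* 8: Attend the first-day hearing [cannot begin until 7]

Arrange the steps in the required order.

1 is the only step with nothing outstanding, so it goes first.
4 needed 1, now all done → 4.
Next only 3 has its prerequisites met → 3.
That leaves 7 as the only ready step → 7.
That leaves 8 as the only ready step → 8.
That leaves 5 as the only ready step → 5.
2 is the only step now ready → 2.
6 is the only step now ready → 6.

1 4 3 7 8 5 2 6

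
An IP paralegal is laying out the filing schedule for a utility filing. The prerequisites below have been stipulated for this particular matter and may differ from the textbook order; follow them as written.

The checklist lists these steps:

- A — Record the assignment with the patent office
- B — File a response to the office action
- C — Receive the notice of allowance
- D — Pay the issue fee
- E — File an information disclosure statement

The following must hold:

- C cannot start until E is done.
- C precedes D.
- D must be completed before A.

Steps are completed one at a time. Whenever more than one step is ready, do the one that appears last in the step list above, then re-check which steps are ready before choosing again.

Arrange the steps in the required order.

E, C, D, B, A

Nothing is required for E and B. E is listed later → E first.
C now also ready, so the ready set is {C, B}; C is listed later → C.
D now also ready, so the ready set is {D, B}; D is listed later → D.
A now also ready, so the ready set is {B, A}; B is listed later → B.
That leaves A as the only ready step → A.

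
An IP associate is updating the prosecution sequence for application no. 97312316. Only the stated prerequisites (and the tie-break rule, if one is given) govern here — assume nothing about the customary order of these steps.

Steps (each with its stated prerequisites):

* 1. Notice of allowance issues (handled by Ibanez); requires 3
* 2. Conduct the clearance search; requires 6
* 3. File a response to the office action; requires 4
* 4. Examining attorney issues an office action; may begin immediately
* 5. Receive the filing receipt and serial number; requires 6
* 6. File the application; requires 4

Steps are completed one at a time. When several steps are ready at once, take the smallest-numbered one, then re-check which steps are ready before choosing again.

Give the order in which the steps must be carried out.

4 is the only step with nothing outstanding, so it goes first.
Now 3 and 6 have their prerequisites met. 3 has the earlier label, so 3 next.
Now 1 and 6 have their prerequisites met. 1 has the earlier label, so 1 next.
That leaves 6 as the only ready step → 6.
Ready: 2 and 5. 2 has the earlier label → 2.
5 needed 6, now all done → 5.

4 → 3 → 1 → 6 → 2 → 5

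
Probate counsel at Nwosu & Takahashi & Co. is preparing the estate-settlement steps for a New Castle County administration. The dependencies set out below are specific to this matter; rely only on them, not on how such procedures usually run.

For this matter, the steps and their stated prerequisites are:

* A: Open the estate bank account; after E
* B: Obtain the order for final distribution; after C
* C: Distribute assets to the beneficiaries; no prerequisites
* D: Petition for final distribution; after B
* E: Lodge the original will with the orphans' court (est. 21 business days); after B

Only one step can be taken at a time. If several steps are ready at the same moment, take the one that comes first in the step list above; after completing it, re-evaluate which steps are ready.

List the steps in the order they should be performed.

C → B → D → E → A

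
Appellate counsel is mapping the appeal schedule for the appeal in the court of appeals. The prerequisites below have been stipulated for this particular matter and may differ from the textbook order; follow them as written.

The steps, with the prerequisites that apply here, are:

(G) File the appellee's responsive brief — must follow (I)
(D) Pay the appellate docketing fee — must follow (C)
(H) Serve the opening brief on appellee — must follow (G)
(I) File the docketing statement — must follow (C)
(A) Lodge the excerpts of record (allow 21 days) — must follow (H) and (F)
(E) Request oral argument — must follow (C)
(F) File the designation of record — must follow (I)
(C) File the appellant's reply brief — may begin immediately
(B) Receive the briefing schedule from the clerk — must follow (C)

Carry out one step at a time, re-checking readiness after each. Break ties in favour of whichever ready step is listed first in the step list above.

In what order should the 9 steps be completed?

(C), (D), (I), (G), (H), (E), (F), (A), (B)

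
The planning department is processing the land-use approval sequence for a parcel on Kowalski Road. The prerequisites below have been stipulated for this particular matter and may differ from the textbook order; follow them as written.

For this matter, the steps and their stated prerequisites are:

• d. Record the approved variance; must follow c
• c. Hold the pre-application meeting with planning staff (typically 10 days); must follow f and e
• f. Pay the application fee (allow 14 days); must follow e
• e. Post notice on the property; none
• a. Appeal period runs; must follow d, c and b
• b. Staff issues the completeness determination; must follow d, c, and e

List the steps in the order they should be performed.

Only e has no prerequisites, so it is first.
That leaves f as the only ready step → f.
c is the only step now ready → c.
Next only d has its prerequisites met → d.
Next only b has its prerequisites met → b.
Next only a has its prerequisites met → a.

e, f, c, d, b, a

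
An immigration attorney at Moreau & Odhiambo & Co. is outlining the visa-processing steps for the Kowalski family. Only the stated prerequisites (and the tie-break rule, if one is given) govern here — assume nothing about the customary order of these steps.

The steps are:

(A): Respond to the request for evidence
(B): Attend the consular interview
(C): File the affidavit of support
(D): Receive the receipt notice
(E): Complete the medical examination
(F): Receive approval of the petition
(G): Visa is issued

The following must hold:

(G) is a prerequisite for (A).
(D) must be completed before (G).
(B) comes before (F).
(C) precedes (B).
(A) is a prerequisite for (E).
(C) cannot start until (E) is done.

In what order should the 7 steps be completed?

(D) (G) (A) (E) (C) (B) (F)

Only (D) has no prerequisites, so it is first.
(G) needed (D), now all done → (G).
(A) is the only step now ready → (A).
(E) needed (A), now all done → (E).
That leaves (C) as the only ready step → (C).
Next only (B) has its prerequisites met → (B).
(F) needed (B), now all done → (F).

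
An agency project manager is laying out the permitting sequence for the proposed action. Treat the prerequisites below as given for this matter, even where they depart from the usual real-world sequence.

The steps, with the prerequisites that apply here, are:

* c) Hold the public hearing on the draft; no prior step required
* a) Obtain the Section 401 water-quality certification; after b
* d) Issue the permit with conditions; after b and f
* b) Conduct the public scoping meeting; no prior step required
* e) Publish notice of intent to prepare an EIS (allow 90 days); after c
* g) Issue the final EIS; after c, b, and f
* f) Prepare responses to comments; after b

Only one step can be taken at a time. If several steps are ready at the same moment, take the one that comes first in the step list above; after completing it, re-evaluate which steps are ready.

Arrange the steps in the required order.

c, b, a, e, f, d, g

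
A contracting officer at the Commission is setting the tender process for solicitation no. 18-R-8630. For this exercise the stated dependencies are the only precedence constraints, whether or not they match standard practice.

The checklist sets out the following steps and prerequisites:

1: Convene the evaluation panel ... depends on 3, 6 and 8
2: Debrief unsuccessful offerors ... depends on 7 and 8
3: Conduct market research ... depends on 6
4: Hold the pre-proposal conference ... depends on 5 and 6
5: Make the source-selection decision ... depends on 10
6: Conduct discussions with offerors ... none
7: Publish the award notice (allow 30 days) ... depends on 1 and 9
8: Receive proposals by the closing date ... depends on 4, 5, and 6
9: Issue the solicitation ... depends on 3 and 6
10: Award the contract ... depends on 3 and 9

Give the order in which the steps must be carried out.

6 → 3 → 9 → 10 → 5 → 4 → 8 → 1 → 7 → 2

6 is the only step with nothing outstanding, so it goes first.
3 needed 6, now all done → 3.
9 is the only step now ready → 9.
Next only 10 has its prerequisites met → 10.
5 needed 10, now all done → 5.
Next only 4 has its prerequisites met → 4.
8 is the only step now ready → 8.
Next only 1 has its prerequisites met → 1.
Next only 7 has its prerequisites met → 7.
2 needed 7 and 8, now all done → 2.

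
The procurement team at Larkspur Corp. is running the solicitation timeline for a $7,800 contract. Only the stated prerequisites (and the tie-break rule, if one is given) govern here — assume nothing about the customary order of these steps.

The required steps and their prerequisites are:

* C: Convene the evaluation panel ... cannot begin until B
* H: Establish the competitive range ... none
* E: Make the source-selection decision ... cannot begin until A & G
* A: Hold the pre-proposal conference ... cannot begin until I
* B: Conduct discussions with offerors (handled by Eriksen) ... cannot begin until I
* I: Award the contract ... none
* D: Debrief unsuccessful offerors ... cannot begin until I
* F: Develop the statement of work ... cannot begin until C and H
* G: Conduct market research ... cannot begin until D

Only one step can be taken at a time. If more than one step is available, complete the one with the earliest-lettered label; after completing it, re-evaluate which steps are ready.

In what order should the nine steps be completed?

H, I, A, B, C, D, F, G, E

Nothing is required for H and I. H has the earlier label → H first.
I is the only step now ready → I.
Ready: A, B and D. A has the earlier label → A.
Ready: B and D. B has the earlier label → B.
Now C and D have their prerequisites met. C has the earlier label, so C next.
F now also ready, so the ready set is {D, F}; D has the earlier label → D.
G now also ready, so the ready set is {F, G}; F has the earlier label → F.
That leaves G as the only ready step → G.
Next only E has its prerequisites met → E.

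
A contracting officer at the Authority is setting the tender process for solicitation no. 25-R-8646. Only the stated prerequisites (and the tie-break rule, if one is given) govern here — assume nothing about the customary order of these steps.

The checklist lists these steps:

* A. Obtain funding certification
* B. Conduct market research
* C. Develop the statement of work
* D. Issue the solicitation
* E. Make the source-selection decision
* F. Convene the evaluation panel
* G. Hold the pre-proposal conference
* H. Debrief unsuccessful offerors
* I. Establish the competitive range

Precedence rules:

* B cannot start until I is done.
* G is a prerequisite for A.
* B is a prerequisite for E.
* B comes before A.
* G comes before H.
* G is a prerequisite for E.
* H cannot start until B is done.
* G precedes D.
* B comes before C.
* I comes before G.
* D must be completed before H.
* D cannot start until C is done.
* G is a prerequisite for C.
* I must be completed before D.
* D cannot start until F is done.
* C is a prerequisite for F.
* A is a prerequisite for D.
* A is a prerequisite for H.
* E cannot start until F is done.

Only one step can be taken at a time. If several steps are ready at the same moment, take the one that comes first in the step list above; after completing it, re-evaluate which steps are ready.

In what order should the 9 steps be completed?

Only I has no prerequisites, so it is first.
Now B and G have their prerequisites met. B is listed earlier, so B next.
G needed I, now all done → G.
A and C are both available; A is listed earlier → A.
C needed B and G, now all done → C.
That leaves F as the only ready step → F.
Now D and E have their prerequisites met. D is listed earlier, so D next.
H now also ready, so the ready set is {E, H}; E is listed earlier → E.
That leaves H as the only ready step → H.

I, B, G, A, C, F, D, E, H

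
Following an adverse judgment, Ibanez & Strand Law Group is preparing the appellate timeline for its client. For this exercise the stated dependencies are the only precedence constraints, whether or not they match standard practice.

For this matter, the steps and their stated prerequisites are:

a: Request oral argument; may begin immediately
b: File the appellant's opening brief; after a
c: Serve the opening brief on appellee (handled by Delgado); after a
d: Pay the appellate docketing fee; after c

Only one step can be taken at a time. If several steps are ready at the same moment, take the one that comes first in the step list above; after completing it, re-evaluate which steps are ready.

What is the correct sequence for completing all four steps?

a, b, c, d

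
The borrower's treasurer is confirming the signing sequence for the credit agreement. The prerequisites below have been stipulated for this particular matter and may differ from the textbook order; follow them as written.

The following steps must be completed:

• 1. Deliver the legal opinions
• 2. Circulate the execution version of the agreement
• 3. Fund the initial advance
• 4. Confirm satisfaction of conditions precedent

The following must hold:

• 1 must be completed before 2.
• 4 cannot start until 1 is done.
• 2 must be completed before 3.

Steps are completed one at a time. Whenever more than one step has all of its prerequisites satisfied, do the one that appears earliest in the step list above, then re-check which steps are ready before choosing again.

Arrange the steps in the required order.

1 has no prerequisites → 1 first.
Now 2 and 4 have their prerequisites met. 2 is listed earlier, so 2 next.
3 now also ready, so the ready set is {3, 4}; 3 is listed earlier → 3.
That leaves 4 as the only ready step → 4.

1 → 2 → 3 → 4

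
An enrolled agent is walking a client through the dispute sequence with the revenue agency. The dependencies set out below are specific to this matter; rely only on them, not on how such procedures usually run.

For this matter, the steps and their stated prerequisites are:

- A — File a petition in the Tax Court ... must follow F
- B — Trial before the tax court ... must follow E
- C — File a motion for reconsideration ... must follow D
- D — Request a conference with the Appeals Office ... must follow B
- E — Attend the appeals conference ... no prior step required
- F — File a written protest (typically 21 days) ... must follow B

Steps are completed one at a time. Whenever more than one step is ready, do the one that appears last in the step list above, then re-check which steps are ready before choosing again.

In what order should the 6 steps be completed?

E has no prerequisites → E first.
That leaves B as the only ready step → B.
Ready: F and D. F is listed later → F.
A now also ready, so the ready set is {D, A}; D is listed later → D.
Now C and A have their prerequisites met. C is listed later, so C next.
Next only A has its prerequisites met → A.

E, B, F, D, C, A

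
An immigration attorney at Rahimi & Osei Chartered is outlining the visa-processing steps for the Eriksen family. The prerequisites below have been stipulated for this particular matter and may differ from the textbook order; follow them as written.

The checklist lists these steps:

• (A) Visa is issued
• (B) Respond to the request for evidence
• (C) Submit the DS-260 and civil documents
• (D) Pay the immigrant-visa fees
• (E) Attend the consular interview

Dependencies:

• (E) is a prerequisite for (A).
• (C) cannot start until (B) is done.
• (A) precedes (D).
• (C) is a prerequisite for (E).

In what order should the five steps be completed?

(B), (C), (E), (A), (D)

Only (B) has no prerequisites, so it is first.
That leaves (C) as the only ready step → (C).
That leaves (E) as the only ready step → (E).
(A) needed (E), now all done → (A).
(D) needed (A), now all done → (D).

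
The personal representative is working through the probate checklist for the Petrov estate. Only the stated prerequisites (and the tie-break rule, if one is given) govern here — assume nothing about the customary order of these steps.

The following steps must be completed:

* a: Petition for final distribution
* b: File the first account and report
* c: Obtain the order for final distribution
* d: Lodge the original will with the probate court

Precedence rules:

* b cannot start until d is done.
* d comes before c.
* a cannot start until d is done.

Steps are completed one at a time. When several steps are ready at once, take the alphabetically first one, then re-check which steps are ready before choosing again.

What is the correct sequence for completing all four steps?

d, a, b, c

Only d has no prerequisites, so it is first.
a, b and c are all available; a has the earlier label → a.
Now b and c have their prerequisites met. b has the earlier label, so b next.
c needed d, now all done → c.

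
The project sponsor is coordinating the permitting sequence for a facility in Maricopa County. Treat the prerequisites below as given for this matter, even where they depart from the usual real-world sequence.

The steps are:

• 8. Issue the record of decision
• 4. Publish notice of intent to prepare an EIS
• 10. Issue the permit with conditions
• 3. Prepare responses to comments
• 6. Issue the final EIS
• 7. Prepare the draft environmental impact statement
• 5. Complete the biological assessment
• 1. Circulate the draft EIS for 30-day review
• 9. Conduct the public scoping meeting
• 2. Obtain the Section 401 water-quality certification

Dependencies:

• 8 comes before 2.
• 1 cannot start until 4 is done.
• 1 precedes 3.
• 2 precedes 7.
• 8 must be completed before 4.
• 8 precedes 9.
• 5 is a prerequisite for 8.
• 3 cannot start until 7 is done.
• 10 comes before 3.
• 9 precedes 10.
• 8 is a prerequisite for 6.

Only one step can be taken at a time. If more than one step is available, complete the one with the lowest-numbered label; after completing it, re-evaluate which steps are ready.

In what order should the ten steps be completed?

5 has no prerequisites → 5 first.
8 needed 5, now all done → 8.
2, 4, 6 and 9 are all available; 2 has the earlier label → 2.
7 now also ready, so the ready set is {4, 6, 7, 9}; 4 has the earlier label → 4.
1 now also ready, so the ready set is {1, 6, 7, 9}; 1 has the earlier label → 1.
Now 6, 7 and 9 have their prerequisites met. 6 has the earlier label, so 6 next.
Ready: 7 and 9. 7 has the earlier label → 7.
Next only 9 has its prerequisites met → 9.
10 needed 9, now all done → 10.
3 needed 1, 7 and 10, now all done → 3.

5 8 2 4 1 6 7 9 10 3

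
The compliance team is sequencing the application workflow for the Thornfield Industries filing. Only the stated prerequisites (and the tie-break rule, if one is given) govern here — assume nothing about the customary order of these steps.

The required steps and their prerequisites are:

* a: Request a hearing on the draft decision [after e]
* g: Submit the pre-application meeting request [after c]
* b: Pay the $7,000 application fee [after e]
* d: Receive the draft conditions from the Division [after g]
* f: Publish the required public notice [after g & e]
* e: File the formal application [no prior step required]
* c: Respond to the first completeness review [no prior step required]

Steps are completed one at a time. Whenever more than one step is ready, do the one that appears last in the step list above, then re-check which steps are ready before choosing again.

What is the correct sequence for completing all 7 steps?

c, e, b, g, f, d, a

Nothing is required for c and e. c is listed later → c first.
g now also ready, so the ready set is {e, g}; e is listed later → e.
b, g and a are all available; b is listed later → b.
Ready: g and a. g is listed later → g.
Ready: f, d and a. f is listed later → f.
Ready: d and a. d is listed later → d.
a needed e, now all done → a.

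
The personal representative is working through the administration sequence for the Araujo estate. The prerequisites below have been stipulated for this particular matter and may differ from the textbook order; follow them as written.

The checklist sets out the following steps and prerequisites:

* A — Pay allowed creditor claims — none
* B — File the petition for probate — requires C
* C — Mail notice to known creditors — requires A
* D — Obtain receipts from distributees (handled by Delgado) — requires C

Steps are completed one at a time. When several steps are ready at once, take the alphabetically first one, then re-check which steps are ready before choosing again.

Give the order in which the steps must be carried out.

A → C → B → D

A has no prerequisites → A first.
C needed A, now all done → C.
Ready: B and D. B has the earlier label → B.
Next only D has its prerequisites met → D.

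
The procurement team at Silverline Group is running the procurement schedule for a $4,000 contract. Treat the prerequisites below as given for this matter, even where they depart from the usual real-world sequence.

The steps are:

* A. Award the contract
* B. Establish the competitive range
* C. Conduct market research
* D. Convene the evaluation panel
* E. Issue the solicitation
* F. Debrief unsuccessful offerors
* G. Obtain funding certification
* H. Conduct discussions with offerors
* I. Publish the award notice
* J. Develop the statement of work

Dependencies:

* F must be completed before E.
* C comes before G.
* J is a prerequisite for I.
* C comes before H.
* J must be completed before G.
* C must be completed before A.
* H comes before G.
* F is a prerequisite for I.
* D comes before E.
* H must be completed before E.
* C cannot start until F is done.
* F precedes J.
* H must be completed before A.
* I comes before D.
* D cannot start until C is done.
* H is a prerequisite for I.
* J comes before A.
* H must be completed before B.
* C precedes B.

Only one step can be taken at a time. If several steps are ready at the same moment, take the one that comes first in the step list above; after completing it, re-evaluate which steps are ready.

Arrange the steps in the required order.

Only F has no prerequisites, so it is first.
Now C and J have their prerequisites met. C is listed earlier, so C next.
H now also ready, so the ready set is {H, J}; H is listed earlier → H.
Now B and J have their prerequisites met. B is listed earlier, so B next.
J is the only step now ready → J.
Now A, G and I have their prerequisites met. A is listed earlier, so A next.
Ready: G and I. G is listed earlier → G.
I needed F, H and J, now all done → I.
D needed C and I, now all done → D.
E is the only step now ready → E.

F, C, H, B, J, A, G, I, D, E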